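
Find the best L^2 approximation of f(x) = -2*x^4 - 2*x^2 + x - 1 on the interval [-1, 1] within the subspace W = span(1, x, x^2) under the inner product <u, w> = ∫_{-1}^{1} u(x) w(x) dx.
g(x) = -26*x^2/7 + x - 29/35

The best approximation g ∈ W is the orthogonal projection of f onto W. Writing g = a_0 + a_1 x + a_2 x^2, the coefficients solve the normal equations G · a = b where
  G_{ij} = <φ_i, φ_j> and b_i = <f, φ_i>, with φ_0 = 1, φ_1 = x, φ_2 = x^2.
G =
  [2, 0, 2/3]
  [0, 2/3, 0]
  [2/3, 0, 2/5],
b = (-62/15, 2/3, -214/105).
Solving gives a_0 = -29/35, a_1 = 1, a_2 = -26/7, so
  g(x) = -26*x^2/7 + x - 29/35.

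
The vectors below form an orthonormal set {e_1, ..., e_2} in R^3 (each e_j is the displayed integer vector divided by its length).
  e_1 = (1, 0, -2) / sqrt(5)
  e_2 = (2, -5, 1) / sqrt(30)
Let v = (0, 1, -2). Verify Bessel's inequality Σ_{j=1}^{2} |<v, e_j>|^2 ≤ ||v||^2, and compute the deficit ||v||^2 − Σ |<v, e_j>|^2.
Σ |<v, e_j>|^2 = 29/6; ||v||^2 = 5; deficit = 1/6

Write each e_j = u_j / sqrt(<u_j, u_j>) where u_j is the displayed integer vector. Then <v, e_j> = <v, u_j> / sqrt(<u_j, u_j>), so |<v, e_j>|^2 = <v, u_j>^2 / <u_j, u_j>.
Coefficients: <v, e_1> = 4/sqrt(5), <v, e_2> = -7/sqrt(30).
Square and sum: Σ |<v, e_j>|^2 = 29/6.
Compute ||v||^2 = v·v = 5.
Deficit = 5 − 29/6 = 1/6 ≥ 0, confirming Bessel's inequality. (The deficit equals ||v − Σ <v,e_j> e_j||^2, the squared distance from v to span{e_j}.)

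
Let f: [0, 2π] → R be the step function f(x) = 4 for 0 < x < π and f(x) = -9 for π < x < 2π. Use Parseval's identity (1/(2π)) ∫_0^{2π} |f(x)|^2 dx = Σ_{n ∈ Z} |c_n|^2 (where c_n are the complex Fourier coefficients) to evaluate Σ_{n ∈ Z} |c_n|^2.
Σ |c_n|^2 = 97/2

Parseval equates the L^2 energy of f (normalised by 1/(2π)) with the ℓ^2 sum of its Fourier coefficients: (1/(2π)) ∫_0^{2π} |f|^2 = Σ |c_n|^2.
Compute the left side: (1/(2π)) [∫_0^π 4^2 dx + ∫_π^{2π} (-9)^2 dx] = (1/(2π)) · (16π + 81π) = (16 + 81)/2 = 97/2.
So Σ_{n ∈ Z} |c_n|^2 = 97/2.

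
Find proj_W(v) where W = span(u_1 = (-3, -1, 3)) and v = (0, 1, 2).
proj_W(v) = (-15/19, -5/19, 15/19)

Set up U = [u_1 | ... | u_1] ∈ R^(3×1). The projector onto W = col(U) is P = U (U^T U)^(-1) U^T.
Compute U^T U =
  [19],
and U^T v = (5).
Solve U^T U · c = U^T v for the coefficients: c = (5/19). The projection is proj_W(v) = U c.
Check: (v - proj_W(v)) · u_1 = 0  (should be 0).
Result: proj_W(v) = (-15/19, -5/19, 15/19).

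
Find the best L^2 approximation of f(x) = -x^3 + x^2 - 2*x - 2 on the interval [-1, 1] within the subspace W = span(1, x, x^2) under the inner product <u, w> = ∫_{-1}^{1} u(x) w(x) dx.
g(x) = x^2 - 13*x/5 - 2

The best approximation g ∈ W is the orthogonal projection of f onto W. Writing g = a_0 + a_1 x + a_2 x^2, the coefficients solve the normal equations G · a = b where
  G_{ij} = <φ_i, φ_j> and b_i = <f, φ_i>, with φ_0 = 1, φ_1 = x, φ_2 = x^2.
G =
  [2, 0, 2/3]
  [0, 2/3, 0]
  [2/3, 0, 2/5],
b = (-10/3, -26/15, -14/15).
Solving gives a_0 = -2, a_1 = -13/5, a_2 = 1, so
  g(x) = x^2 - 13*x/5 - 2.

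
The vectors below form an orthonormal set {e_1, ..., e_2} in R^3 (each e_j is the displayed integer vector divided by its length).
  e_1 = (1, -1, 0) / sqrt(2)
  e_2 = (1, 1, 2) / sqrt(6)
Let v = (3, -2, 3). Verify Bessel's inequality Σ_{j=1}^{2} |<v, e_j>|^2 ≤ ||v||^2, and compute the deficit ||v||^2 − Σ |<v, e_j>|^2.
Σ |<v, e_j>|^2 = 62/3; ||v||^2 = 22; deficit = 4/3

Write each e_j = u_j / sqrt(<u_j, u_j>) where u_j is the displayed integer vector. Then <v, e_j> = <v, u_j> / sqrt(<u_j, u_j>), so |<v, e_j>|^2 = <v, u_j>^2 / <u_j, u_j>.
Coefficients: <v, e_1> = 5/sqrt(2), <v, e_2> = 7/sqrt(6).
Square and sum: Σ |<v, e_j>|^2 = 62/3.
Compute ||v||^2 = v·v = 22.
Deficit = 22 − 62/3 = 4/3 ≥ 0, confirming Bessel's inequality. (The deficit equals ||v − Σ <v,e_j> e_j||^2, the squared distance from v to span{e_j}.)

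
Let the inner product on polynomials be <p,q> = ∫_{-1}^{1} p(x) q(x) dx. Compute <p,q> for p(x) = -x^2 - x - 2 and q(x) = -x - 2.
<p,q> = 10

Expand the product: p(x)·q(x) = x^3 + 3*x^2 + 4*x + 4.
∫_{-1}^{1} of each monomial x^k gives [2/(k+1) if k even, 0 if k odd]. Integrating term-by-term (or equivalently evaluating the antiderivative F(x) = x^4/4 + x^3 + 2*x^2 + 4*x at the endpoints):
  F(1) − F(−1) = 29/4 − (-11/4) = 10.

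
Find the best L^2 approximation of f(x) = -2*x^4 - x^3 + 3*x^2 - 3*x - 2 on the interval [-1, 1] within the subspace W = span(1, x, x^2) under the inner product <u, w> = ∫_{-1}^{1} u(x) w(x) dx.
g(x) = 9*x^2/7 - 18*x/5 - 64/35

The best approximation g ∈ W is the orthogonal projection of f onto W. Writing g = a_0 + a_1 x + a_2 x^2, the coefficients solve the normal equations G · a = b where
  G_{ij} = <φ_i, φ_j> and b_i = <f, φ_i>, with φ_0 = 1, φ_1 = x, φ_2 = x^2.
G =
  [2, 0, 2/3]
  [0, 2/3, 0]
  [2/3, 0, 2/5],
b = (-14/5, -12/5, -74/105).
Solving gives a_0 = -64/35, a_1 = -18/5, a_2 = 9/7, so
  g(x) = 9*x^2/7 - 18*x/5 - 64/35.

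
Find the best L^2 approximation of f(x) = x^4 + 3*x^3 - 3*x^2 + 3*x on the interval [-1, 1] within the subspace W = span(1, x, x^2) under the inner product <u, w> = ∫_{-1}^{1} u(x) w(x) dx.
g(x) = -15*x^2/7 + 24*x/5 - 3/35

The best approximation g ∈ W is the orthogonal projection of f onto W. Writing g = a_0 + a_1 x + a_2 x^2, the coefficients solve the normal equations G · a = b where
  G_{ij} = <φ_i, φ_j> and b_i = <f, φ_i>, with φ_0 = 1, φ_1 = x, φ_2 = x^2.
G =
  [2, 0, 2/3]
  [0, 2/3, 0]
  [2/3, 0, 2/5],
b = (-8/5, 16/5, -32/35).
Solving gives a_0 = -3/35, a_1 = 24/5, a_2 = -15/7, so
  g(x) = -15*x^2/7 + 24*x/5 - 3/35.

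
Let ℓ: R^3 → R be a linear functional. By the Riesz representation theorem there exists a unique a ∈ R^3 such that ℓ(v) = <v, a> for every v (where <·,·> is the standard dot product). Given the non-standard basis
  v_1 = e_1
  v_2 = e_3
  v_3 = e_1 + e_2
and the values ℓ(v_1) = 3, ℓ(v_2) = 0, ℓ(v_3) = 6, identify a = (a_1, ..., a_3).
a = (3, 3, 0)

Write a = (a_1, ..., a_3) in the standard basis. For each basis vector v_i, ℓ(v_i) = <v_i, a> is a linear equation in the a_j's. Collect the n equations into a matrix system V a = ℓ, where row i of V is v_i (expressed in the standard basis). Since V is invertible (lower-triangular with 1s on the diagonal, up to permutation), solve by back-substitution:
  V =
[[1, 0, 0],
 [0, 0, 1],
 [1, 1, 0]]
  V a = (3, 0, 6)
Solving gives a = (3, 3, 0).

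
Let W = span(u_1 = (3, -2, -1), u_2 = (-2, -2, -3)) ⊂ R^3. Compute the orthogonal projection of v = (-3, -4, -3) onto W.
proj_W(v) = (-607/237, -662/237, -971/237)

Set up U = [u_1 | ... | u_2] ∈ R^(3×2). The projector onto W = col(U) is P = U (U^T U)^(-1) U^T.
Compute U^T U =
  [14, 1]
  [1, 17],
and U^T v = (2, 23).
Solve U^T U · c = U^T v for the coefficients: c = (11/237, 320/237). The projection is proj_W(v) = U c.
Check: (v - proj_W(v)) · u_1 = 0  (should be 0).
Check: (v - proj_W(v)) · u_2 = 0  (should be 0).
Result: proj_W(v) = (-607/237, -662/237, -971/237).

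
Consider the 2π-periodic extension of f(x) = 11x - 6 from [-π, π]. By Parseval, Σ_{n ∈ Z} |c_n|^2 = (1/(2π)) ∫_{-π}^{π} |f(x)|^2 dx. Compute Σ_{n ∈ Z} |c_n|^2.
Σ |c_n|^2 = 121π^2/3 + 36

Expand and integrate term by term over [-π, π]:
  ∫ (11x)^2 dx = 121·(2π^3/3); ∫ 2·11·(-6)·x dx = 0 (odd integrand); ∫ (-6)^2 dx = 36·2π.
So (1/(2π)) ∫_{-π}^{π} (11x - 6)^2 dx = 121π^2/3 + 36 = 121π^2/3 + 36.
Parseval ⇒ Σ |c_n|^2 = 121π^2/3 + 36.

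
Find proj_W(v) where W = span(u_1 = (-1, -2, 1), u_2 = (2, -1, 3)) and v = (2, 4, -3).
proj_W(v) = (5/3, 13/3, -8/3)

Set up U = [u_1 | ... | u_2] ∈ R^(3×2). The projector onto W = col(U) is P = U (U^T U)^(-1) U^T.
Compute U^T U =
  [6, 3]
  [3, 14],
and U^T v = (-13, -9).
Solve U^T U · c = U^T v for the coefficients: c = (-31/15, -1/5). The projection is proj_W(v) = U c.
Check: (v - proj_W(v)) · u_1 = 0  (should be 0).
Check: (v - proj_W(v)) · u_2 = 0  (should be 0).
Result: proj_W(v) = (5/3, 13/3, -8/3).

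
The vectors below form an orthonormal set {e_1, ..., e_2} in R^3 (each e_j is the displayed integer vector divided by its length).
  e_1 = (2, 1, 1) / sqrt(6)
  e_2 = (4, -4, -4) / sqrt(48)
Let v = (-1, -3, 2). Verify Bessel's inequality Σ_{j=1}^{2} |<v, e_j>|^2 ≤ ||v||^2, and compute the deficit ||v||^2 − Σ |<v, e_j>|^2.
Σ |<v, e_j>|^2 = 3/2; ||v||^2 = 14; deficit = 25/2

Write each e_j = u_j / sqrt(<u_j, u_j>) where u_j is the displayed integer vector. Then <v, e_j> = <v, u_j> / sqrt(<u_j, u_j>), so |<v, e_j>|^2 = <v, u_j>^2 / <u_j, u_j>.
Coefficients: <v, e_1> = -3/sqrt(6), <v, e_2> = 0/sqrt(48).
Square and sum: Σ |<v, e_j>|^2 = 3/2.
Compute ||v||^2 = v·v = 14.
Deficit = 14 − 3/2 = 25/2 ≥ 0, confirming Bessel's inequality. (The deficit equals ||v − Σ <v,e_j> e_j||^2, the squared distance from v to span{e_j}.)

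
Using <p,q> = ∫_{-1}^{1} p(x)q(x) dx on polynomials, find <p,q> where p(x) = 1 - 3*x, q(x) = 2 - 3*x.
<p,q> = 10

Expand the product: p(x)·q(x) = 9*x^2 - 9*x + 2.
∫_{-1}^{1} of each monomial x^k gives [2/(k+1) if k even, 0 if k odd]. Integrating term-by-term (or equivalently evaluating the antiderivative F(x) = 3*x^3 - 9*x^2/2 + 2*x at the endpoints):
  F(1) − F(−1) = 1/2 − (-19/2) = 10.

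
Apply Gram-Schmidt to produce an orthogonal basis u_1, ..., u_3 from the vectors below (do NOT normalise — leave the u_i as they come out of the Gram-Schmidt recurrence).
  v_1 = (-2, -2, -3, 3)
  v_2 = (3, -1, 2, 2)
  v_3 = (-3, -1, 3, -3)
Orthogonal basis:
  u_1 = (-2, -2, -3, 3)
  u_2 = (35/13, -17/13, 20/13, 32/13)
  u_3 = (-259/113, -281/113, 304/113, -56/113)

Apply the Gram-Schmidt recurrence
  u_1 = v_1
  u_i = v_i − Σ_{j<i} ((v_i · u_j) / (u_j · u_j)) · u_j.

Step by step this gives:
  u_1 = (-2, -2, -3, 3)
  u_2 = (35/13, -17/13, 20/13, 32/13)
  u_3 = (-259/113, -281/113, 304/113, -56/113)

Orthogonality check:
  u_2 · u_1 = 0 (should be 0)
  u_3 · u_1 = 0 (should be 0)
  u_3 · u_2 = 0 (should be 0)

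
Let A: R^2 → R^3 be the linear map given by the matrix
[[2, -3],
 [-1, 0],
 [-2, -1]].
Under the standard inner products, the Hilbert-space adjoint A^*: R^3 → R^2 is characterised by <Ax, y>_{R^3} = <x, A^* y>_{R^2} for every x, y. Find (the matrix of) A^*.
A^* = A^T =
[[2, -1, -2],
 [-3, 0, -1]]

For real matrices with standard dot products, the defining identity <Ax, y> = <x, A^* y> gives (Ax)^T y = x^T (A^*) y, i.e. x^T A^T y = x^T (A^*) y. Since this holds for all x, y, we must have A^* = A^T. Therefore
A^* =
[[2, -1, -2],
 [-3, 0, -1]].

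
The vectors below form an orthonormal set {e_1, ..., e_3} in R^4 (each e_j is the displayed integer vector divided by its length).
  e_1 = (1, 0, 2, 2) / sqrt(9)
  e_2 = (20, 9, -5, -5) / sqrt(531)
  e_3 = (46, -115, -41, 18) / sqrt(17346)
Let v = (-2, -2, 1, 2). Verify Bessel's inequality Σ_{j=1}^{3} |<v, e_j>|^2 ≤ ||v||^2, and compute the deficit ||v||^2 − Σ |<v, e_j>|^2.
Σ |<v, e_j>|^2 = 77/6; ||v||^2 = 13; deficit = 1/6

Write each e_j = u_j / sqrt(<u_j, u_j>) where u_j is the displayed integer vector. Then <v, e_j> = <v, u_j> / sqrt(<u_j, u_j>), so |<v, e_j>|^2 = <v, u_j>^2 / <u_j, u_j>.
Coefficients: <v, e_1> = 4/sqrt(9), <v, e_2> = -73/sqrt(531), <v, e_3> = 133/sqrt(17346).
Square and sum: Σ |<v, e_j>|^2 = 77/6.
Compute ||v||^2 = v·v = 13.
Deficit = 13 − 77/6 = 1/6 ≥ 0, confirming Bessel's inequality. (The deficit equals ||v − Σ <v,e_j> e_j||^2, the squared distance from v to span{e_j}.)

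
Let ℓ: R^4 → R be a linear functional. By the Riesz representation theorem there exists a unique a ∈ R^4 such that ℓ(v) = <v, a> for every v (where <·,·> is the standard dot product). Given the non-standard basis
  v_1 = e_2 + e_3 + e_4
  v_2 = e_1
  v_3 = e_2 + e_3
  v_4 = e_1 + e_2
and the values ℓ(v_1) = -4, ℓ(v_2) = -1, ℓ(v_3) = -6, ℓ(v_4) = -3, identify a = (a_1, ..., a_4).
a = (-1, -2, -4, 2)

Write a = (a_1, ..., a_4) in the standard basis. For each basis vector v_i, ℓ(v_i) = <v_i, a> is a linear equation in the a_j's. Collect the n equations into a matrix system V a = ℓ, where row i of V is v_i (expressed in the standard basis). Since V is invertible (lower-triangular with 1s on the diagonal, up to permutation), solve by back-substitution:
  V =
[[0, 1, 1, 1],
 [1, 0, 0, 0],
 [0, 1, 1, 0],
 [1, 1, 0, 0]]
  V a = (-4, -1, -6, -3)
Solving gives a = (-1, -2, -4, 2).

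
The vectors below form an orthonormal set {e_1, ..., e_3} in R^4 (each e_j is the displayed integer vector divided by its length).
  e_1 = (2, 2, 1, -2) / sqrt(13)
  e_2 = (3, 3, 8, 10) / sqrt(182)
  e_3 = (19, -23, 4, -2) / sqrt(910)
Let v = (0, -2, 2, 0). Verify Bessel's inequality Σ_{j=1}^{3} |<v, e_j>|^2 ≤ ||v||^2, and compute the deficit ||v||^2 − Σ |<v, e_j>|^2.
Σ |<v, e_j>|^2 = 264/65; ||v||^2 = 8; deficit = 256/65

Write each e_j = u_j / sqrt(<u_j, u_j>) where u_j is the displayed integer vector. Then <v, e_j> = <v, u_j> / sqrt(<u_j, u_j>), so |<v, e_j>|^2 = <v, u_j>^2 / <u_j, u_j>.
Coefficients: <v, e_1> = -2/sqrt(13), <v, e_2> = 10/sqrt(182), <v, e_3> = 54/sqrt(910).
Square and sum: Σ |<v, e_j>|^2 = 264/65.
Compute ||v||^2 = v·v = 8.
Deficit = 8 − 264/65 = 256/65 ≥ 0, confirming Bessel's inequality. (The deficit equals ||v − Σ <v,e_j> e_j||^2, the squared distance from v to span{e_j}.)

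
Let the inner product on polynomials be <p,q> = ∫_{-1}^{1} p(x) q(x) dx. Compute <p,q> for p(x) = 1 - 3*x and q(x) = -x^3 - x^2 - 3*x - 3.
<p,q> = 8/15

Expand the product: p(x)·q(x) = 3*x^4 + 2*x^3 + 8*x^2 + 6*x - 3.
∫_{-1}^{1} of each monomial x^k gives [2/(k+1) if k even, 0 if k odd]. Integrating term-by-term (or equivalently evaluating the antiderivative F(x) = 3*x^5/5 + x^4/2 + 8*x^3/3 + 3*x^2 - 3*x at the endpoints):
  F(1) − F(−1) = 113/30 − (97/30) = 8/15.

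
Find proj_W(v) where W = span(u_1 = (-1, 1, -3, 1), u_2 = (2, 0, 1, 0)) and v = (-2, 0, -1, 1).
proj_W(v) = (-13/7, 1/7, -9/7, 1/7)

Set up U = [u_1 | ... | u_2] ∈ R^(4×2). The projector onto W = col(U) is P = U (U^T U)^(-1) U^T.
Compute U^T U =
  [12, -5]
  [-5, 5],
and U^T v = (6, -5).
Solve U^T U · c = U^T v for the coefficients: c = (1/7, -6/7). The projection is proj_W(v) = U c.
Check: (v - proj_W(v)) · u_1 = 0  (should be 0).
Check: (v - proj_W(v)) · u_2 = 0  (should be 0).
Result: proj_W(v) = (-13/7, 1/7, -9/7, 1/7).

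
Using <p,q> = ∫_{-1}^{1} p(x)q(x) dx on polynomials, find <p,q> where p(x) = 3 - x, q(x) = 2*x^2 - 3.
<p,q> = -14

Expand the product: p(x)·q(x) = -2*x^3 + 6*x^2 + 3*x - 9.
∫_{-1}^{1} of each monomial x^k gives [2/(k+1) if k even, 0 if k odd]. Integrating term-by-term (or equivalently evaluating the antiderivative F(x) = -x^4/2 + 2*x^3 + 3*x^2/2 - 9*x at the endpoints):
  F(1) − F(−1) = -6 − (8) = -14.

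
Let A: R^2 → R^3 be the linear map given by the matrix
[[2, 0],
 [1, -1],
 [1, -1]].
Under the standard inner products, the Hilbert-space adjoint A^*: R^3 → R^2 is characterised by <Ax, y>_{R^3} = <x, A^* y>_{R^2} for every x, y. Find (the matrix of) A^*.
A^* = A^T =
[[2, 1, 1],
 [0, -1, -1]]

For real matrices with standard dot products, the defining identity <Ax, y> = <x, A^* y> gives (Ax)^T y = x^T (A^*) y, i.e. x^T A^T y = x^T (A^*) y. Since this holds for all x, y, we must have A^* = A^T. Therefore
A^* =
[[2, 1, 1],
 [0, -1, -1]].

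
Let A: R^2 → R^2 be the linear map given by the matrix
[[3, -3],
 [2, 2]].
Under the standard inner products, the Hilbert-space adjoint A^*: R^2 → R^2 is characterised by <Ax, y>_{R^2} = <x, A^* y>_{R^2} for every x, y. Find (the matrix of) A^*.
A^* = A^T =
[[3, 2],
 [-3, 2]]

For real matrices with standard dot products, the defining identity <Ax, y> = <x, A^* y> gives (Ax)^T y = x^T (A^*) y, i.e. x^T A^T y = x^T (A^*) y. Since this holds for all x, y, we must have A^* = A^T. Therefore
A^* =
[[3, 2],
 [-3, 2]].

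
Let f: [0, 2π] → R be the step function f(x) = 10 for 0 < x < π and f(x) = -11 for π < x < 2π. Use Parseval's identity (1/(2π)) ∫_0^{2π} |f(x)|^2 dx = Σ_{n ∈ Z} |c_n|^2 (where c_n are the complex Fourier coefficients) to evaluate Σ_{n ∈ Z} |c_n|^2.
Σ |c_n|^2 = 221/2

Parseval equates the L^2 energy of f (normalised by 1/(2π)) with the ℓ^2 sum of its Fourier coefficients: (1/(2π)) ∫_0^{2π} |f|^2 = Σ |c_n|^2.
Compute the left side: (1/(2π)) [∫_0^π 10^2 dx + ∫_π^{2π} (-11)^2 dx] = (1/(2π)) · (100π + 121π) = (100 + 121)/2 = 221/2.
So Σ_{n ∈ Z} |c_n|^2 = 221/2.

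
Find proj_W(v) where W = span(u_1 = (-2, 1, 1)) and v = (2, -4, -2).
proj_W(v) = (10/3, -5/3, -5/3)

Set up U = [u_1 | ... | u_1] ∈ R^(3×1). The projector onto W = col(U) is P = U (U^T U)^(-1) U^T.
Compute U^T U =
  [6],
and U^T v = (-10).
Solve U^T U · c = U^T v for the coefficients: c = (-5/3). The projection is proj_W(v) = U c.
Check: (v - proj_W(v)) · u_1 = 0  (should be 0).
Result: proj_W(v) = (10/3, -5/3, -5/3).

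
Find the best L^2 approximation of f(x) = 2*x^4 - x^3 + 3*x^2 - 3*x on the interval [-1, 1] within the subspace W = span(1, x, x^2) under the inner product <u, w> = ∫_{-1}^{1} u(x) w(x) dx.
g(x) = 33*x^2/7 - 18*x/5 - 6/35

The best approximation g ∈ W is the orthogonal projection of f onto W. Writing g = a_0 + a_1 x + a_2 x^2, the coefficients solve the normal equations G · a = b where
  G_{ij} = <φ_i, φ_j> and b_i = <f, φ_i>, with φ_0 = 1, φ_1 = x, φ_2 = x^2.
G =
  [2, 0, 2/3]
  [0, 2/3, 0]
  [2/3, 0, 2/5],
b = (14/5, -12/5, 62/35).
Solving gives a_0 = -6/35, a_1 = -18/5, a_2 = 33/7, so
  g(x) = 33*x^2/7 - 18*x/5 - 6/35.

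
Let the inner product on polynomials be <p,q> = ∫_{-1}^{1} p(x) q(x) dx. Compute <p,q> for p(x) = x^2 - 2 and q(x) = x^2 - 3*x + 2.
<p,q> = -38/5

Expand the product: p(x)·q(x) = x^4 - 3*x^3 + 6*x - 4.
∫_{-1}^{1} of each monomial x^k gives [2/(k+1) if k even, 0 if k odd]. Integrating term-by-term (or equivalently evaluating the antiderivative F(x) = x^5/5 - 3*x^4/4 + 3*x^2 - 4*x at the endpoints):
  F(1) − F(−1) = -31/20 − (121/20) = -38/5.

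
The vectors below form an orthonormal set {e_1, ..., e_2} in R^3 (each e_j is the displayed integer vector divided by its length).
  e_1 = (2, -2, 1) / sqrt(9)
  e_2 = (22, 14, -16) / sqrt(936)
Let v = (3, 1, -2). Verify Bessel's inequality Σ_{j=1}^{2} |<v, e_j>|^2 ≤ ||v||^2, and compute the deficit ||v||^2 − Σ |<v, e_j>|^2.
Σ |<v, e_j>|^2 = 180/13; ||v||^2 = 14; deficit = 2/13

Write each e_j = u_j / sqrt(<u_j, u_j>) where u_j is the displayed integer vector. Then <v, e_j> = <v, u_j> / sqrt(<u_j, u_j>), so |<v, e_j>|^2 = <v, u_j>^2 / <u_j, u_j>.
Coefficients: <v, e_1> = 2/sqrt(9), <v, e_2> = 112/sqrt(936).
Square and sum: Σ |<v, e_j>|^2 = 180/13.
Compute ||v||^2 = v·v = 14.
Deficit = 14 − 180/13 = 2/13 ≥ 0, confirming Bessel's inequality. (The deficit equals ||v − Σ <v,e_j> e_j||^2, the squared distance from v to span{e_j}.)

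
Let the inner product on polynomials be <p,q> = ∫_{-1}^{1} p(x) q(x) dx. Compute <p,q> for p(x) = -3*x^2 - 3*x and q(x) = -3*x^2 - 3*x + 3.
<p,q> = 18/5

Expand the product: p(x)·q(x) = 9*x^4 + 18*x^3 - 9*x.
∫_{-1}^{1} of each monomial x^k gives [2/(k+1) if k even, 0 if k odd]. Integrating term-by-term (or equivalently evaluating the antiderivative F(x) = 9*x^5/5 + 9*x^4/2 - 9*x^2/2 at the endpoints):
  F(1) − F(−1) = 9/5 − (-9/5) = 18/5.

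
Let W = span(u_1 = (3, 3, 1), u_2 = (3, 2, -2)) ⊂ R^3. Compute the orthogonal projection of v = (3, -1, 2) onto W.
proj_W(v) = (75/77, 197/154, 191/154)

Set up U = [u_1 | ... | u_2] ∈ R^(3×2). The projector onto W = col(U) is P = U (U^T U)^(-1) U^T.
Compute U^T U =
  [19, 13]
  [13, 17],
and U^T v = (8, 3).
Solve U^T U · c = U^T v for the coefficients: c = (97/154, -47/154). The projection is proj_W(v) = U c.
Check: (v - proj_W(v)) · u_1 = 0  (should be 0).
Check: (v - proj_W(v)) · u_2 = 0  (should be 0).
Result: proj_W(v) = (75/77, 197/154, 191/154).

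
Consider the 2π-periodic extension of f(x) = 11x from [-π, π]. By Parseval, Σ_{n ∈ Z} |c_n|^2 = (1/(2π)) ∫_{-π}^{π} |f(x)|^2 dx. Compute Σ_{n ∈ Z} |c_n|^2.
Σ |c_n|^2 = 121π^2/3

Expand and integrate term by term over [-π, π]:
  ∫ (11x)^2 dx = 121·(2π^3/3); ∫ 2·11·(0)·x dx = 0 (odd integrand); ∫ 0^2 dx = 0·2π.
So (1/(2π)) ∫_{-π}^{π} (11x)^2 dx = 121π^2/3 + 0 = 121π^2/3.
Parseval ⇒ Σ |c_n|^2 = 121π^2/3.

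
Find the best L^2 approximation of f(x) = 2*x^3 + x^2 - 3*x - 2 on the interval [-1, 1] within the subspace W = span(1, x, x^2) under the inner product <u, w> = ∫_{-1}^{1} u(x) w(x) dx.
g(x) = x^2 - 9*x/5 - 2

The best approximation g ∈ W is the orthogonal projection of f onto W. Writing g = a_0 + a_1 x + a_2 x^2, the coefficients solve the normal equations G · a = b where
  G_{ij} = <φ_i, φ_j> and b_i = <f, φ_i>, with φ_0 = 1, φ_1 = x, φ_2 = x^2.
G =
  [2, 0, 2/3]
  [0, 2/3, 0]
  [2/3, 0, 2/5],
b = (-10/3, -6/5, -14/15).
Solving gives a_0 = -2, a_1 = -9/5, a_2 = 1, so
  g(x) = x^2 - 9*x/5 - 2.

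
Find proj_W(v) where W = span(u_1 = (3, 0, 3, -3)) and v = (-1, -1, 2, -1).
proj_W(v) = (2/3, 0, 2/3, -2/3)

Set up U = [u_1 | ... | u_1] ∈ R^(4×1). The projector onto W = col(U) is P = U (U^T U)^(-1) U^T.
Compute U^T U =
  [27],
and U^T v = (6).
Solve U^T U · c = U^T v for the coefficients: c = (2/9). The projection is proj_W(v) = U c.
Check: (v - proj_W(v)) · u_1 = 0  (should be 0).
Result: proj_W(v) = (2/3, 0, 2/3, -2/3).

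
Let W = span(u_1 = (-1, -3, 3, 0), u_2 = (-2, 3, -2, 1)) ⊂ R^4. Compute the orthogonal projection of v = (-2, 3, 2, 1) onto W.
proj_W(v) = (-466/173, 195/173, -18/173, 177/173)

Set up U = [u_1 | ... | u_2] ∈ R^(4×2). The projector onto W = col(U) is P = U (U^T U)^(-1) U^T.
Compute U^T U =
  [19, -13]
  [-13, 18],
and U^T v = (-1, 10).
Solve U^T U · c = U^T v for the coefficients: c = (112/173, 177/173). The projection is proj_W(v) = U c.
Check: (v - proj_W(v)) · u_1 = 0  (should be 0).
Check: (v - proj_W(v)) · u_2 = 0  (should be 0).
Result: proj_W(v) = (-466/173, 195/173, -18/173, 177/173).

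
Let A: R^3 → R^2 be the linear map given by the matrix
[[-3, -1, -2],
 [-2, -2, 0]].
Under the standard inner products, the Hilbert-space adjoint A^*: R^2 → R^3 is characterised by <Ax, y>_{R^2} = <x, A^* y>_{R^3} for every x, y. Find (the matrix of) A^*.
A^* = A^T =
[[-3, -2],
 [-1, -2],
 [-2, 0]]

For real matrices with standard dot products, the defining identity <Ax, y> = <x, A^* y> gives (Ax)^T y = x^T (A^*) y, i.e. x^T A^T y = x^T (A^*) y. Since this holds for all x, y, we must have A^* = A^T. Therefore
A^* =
[[-3, -2],
 [-1, -2],
 [-2, 0]].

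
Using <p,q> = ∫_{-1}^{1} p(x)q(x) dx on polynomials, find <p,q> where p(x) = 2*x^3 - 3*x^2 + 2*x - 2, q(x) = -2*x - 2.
<p,q> = 116/15

Expand the product: p(x)·q(x) = -4*x^4 + 2*x^3 + 2*x^2 + 4.
∫_{-1}^{1} of each monomial x^k gives [2/(k+1) if k even, 0 if k odd]. Integrating term-by-term (or equivalently evaluating the antiderivative F(x) = -4*x^5/5 + x^4/2 + 2*x^3/3 + 4*x at the endpoints):
  F(1) − F(−1) = 131/30 − (-101/30) = 116/15.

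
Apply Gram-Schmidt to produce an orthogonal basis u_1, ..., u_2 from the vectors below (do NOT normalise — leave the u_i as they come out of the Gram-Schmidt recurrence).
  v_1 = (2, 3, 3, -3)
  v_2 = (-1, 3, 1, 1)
Orthogonal basis:
  u_1 = (2, 3, 3, -3)
  u_2 = (-45/31, 72/31, 10/31, 52/31)

Apply the Gram-Schmidt recurrence
  u_1 = v_1
  u_i = v_i − Σ_{j<i} ((v_i · u_j) / (u_j · u_j)) · u_j.

Step by step this gives:
  u_1 = (2, 3, 3, -3)
  u_2 = (-45/31, 72/31, 10/31, 52/31)

Orthogonality check:
  u_2 · u_1 = 0 (should be 0)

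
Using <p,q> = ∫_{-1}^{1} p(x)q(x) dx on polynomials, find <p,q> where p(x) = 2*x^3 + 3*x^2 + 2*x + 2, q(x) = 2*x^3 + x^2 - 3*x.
<p,q> = -118/105

Expand the product: p(x)·q(x) = 4*x^6 + 8*x^5 + x^4 - 3*x^3 - 4*x^2 - 6*x.
∫_{-1}^{1} of each monomial x^k gives [2/(k+1) if k even, 0 if k odd]. Integrating term-by-term (or equivalently evaluating the antiderivative F(x) = 4*x^7/7 + 4*x^6/3 + x^5/5 - 3*x^4/4 - 4*x^3/3 - 3*x^2 at the endpoints):
  F(1) − F(−1) = -417/140 − (-779/420) = -118/105.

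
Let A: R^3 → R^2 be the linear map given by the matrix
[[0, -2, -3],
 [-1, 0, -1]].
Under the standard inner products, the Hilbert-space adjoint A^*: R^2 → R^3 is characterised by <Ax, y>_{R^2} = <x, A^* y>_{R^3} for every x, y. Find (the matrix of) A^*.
A^* = A^T =
[[0, -1],
 [-2, 0],
 [-3, -1]]

For real matrices with standard dot products, the defining identity <Ax, y> = <x, A^* y> gives (Ax)^T y = x^T (A^*) y, i.e. x^T A^T y = x^T (A^*) y. Since this holds for all x, y, we must have A^* = A^T. Therefore
A^* =
[[0, -1],
 [-2, 0],
 [-3, -1]].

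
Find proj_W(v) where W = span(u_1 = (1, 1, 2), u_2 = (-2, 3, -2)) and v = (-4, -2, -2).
proj_W(v) = (-164/93, -134/93, -316/93)

Set up U = [u_1 | ... | u_2] ∈ R^(3×2). The projector onto W = col(U) is P = U (U^T U)^(-1) U^T.
Compute U^T U =
  [6, -3]
  [-3, 17],
and U^T v = (-10, 6).
Solve U^T U · c = U^T v for the coefficients: c = (-152/93, 2/31). The projection is proj_W(v) = U c.
Check: (v - proj_W(v)) · u_1 = 0  (should be 0).
Check: (v - proj_W(v)) · u_2 = 0  (should be 0).
Result: proj_W(v) = (-164/93, -134/93, -316/93).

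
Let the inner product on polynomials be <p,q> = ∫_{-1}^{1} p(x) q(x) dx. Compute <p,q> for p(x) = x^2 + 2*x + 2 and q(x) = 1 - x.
<p,q> = 10/3

Expand the product: p(x)·q(x) = -x^3 - x^2 + 2.
∫_{-1}^{1} of each monomial x^k gives [2/(k+1) if k even, 0 if k odd]. Integrating term-by-term (or equivalently evaluating the antiderivative F(x) = -x^4/4 - x^3/3 + 2*x at the endpoints):
  F(1) − F(−1) = 17/12 − (-23/12) = 10/3.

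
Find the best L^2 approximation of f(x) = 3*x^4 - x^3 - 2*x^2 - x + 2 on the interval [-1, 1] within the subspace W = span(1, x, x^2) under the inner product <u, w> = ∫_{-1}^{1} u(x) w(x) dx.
g(x) = 4*x^2/7 - 8*x/5 + 61/35

The best approximation g ∈ W is the orthogonal projection of f onto W. Writing g = a_0 + a_1 x + a_2 x^2, the coefficients solve the normal equations G · a = b where
  G_{ij} = <φ_i, φ_j> and b_i = <f, φ_i>, with φ_0 = 1, φ_1 = x, φ_2 = x^2.
G =
  [2, 0, 2/3]
  [0, 2/3, 0]
  [2/3, 0, 2/5],
b = (58/15, -16/15, 146/105).
Solving gives a_0 = 61/35, a_1 = -8/5, a_2 = 4/7, so
  g(x) = 4*x^2/7 - 8*x/5 + 61/35.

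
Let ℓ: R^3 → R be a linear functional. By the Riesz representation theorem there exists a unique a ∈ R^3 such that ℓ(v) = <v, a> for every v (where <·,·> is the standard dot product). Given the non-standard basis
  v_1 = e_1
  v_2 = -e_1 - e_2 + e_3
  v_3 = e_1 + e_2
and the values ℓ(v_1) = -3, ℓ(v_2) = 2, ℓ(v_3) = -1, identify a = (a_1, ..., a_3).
a = (-3, 2, 1)

Write a = (a_1, ..., a_3) in the standard basis. For each basis vector v_i, ℓ(v_i) = <v_i, a> is a linear equation in the a_j's. Collect the n equations into a matrix system V a = ℓ, where row i of V is v_i (expressed in the standard basis). Since V is invertible (lower-triangular with 1s on the diagonal, up to permutation), solve by back-substitution:
  V =
[[1, 0, 0],
 [-1, -1, 1],
 [1, 1, 0]]
  V a = (-3, 2, -1)
Solving gives a = (-3, 2, 1).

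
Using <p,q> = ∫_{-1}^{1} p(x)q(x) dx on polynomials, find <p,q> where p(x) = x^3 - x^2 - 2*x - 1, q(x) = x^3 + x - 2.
<p,q> = 136/35

Expand the product: p(x)·q(x) = x^6 - x^5 - x^4 - 4*x^3 + 3*x + 2.
∫_{-1}^{1} of each monomial x^k gives [2/(k+1) if k even, 0 if k odd]. Integrating term-by-term (or equivalently evaluating the antiderivative F(x) = x^7/7 - x^6/6 - x^5/5 - x^4 + 3*x^2/2 + 2*x at the endpoints):
  F(1) − F(−1) = 239/105 − (-169/105) = 136/35.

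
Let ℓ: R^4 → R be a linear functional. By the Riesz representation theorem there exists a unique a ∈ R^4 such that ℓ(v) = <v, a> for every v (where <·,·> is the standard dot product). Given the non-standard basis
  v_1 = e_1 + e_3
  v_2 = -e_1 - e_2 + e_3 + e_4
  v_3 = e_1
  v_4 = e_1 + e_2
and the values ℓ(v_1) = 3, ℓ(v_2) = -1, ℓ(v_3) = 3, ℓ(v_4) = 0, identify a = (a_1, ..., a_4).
a = (3, -3, 0, -1)

Write a = (a_1, ..., a_4) in the standard basis. For each basis vector v_i, ℓ(v_i) = <v_i, a> is a linear equation in the a_j's. Collect the n equations into a matrix system V a = ℓ, where row i of V is v_i (expressed in the standard basis). Since V is invertible (lower-triangular with 1s on the diagonal, up to permutation), solve by back-substitution:
  V =
[[1, 0, 1, 0],
 [-1, -1, 1, 1],
 [1, 0, 0, 0],
 [1, 1, 0, 0]]
  V a = (3, -1, 3, 0)
Solving gives a = (3, -3, 0, -1).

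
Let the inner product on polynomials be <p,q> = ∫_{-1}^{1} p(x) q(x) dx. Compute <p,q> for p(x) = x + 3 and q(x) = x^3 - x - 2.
<p,q> = -184/15

Expand the product: p(x)·q(x) = x^4 + 3*x^3 - x^2 - 5*x - 6.
∫_{-1}^{1} of each monomial x^k gives [2/(k+1) if k even, 0 if k odd]. Integrating term-by-term (or equivalently evaluating the antiderivative F(x) = x^5/5 + 3*x^4/4 - x^3/3 - 5*x^2/2 - 6*x at the endpoints):
  F(1) − F(−1) = -473/60 − (263/60) = -184/15.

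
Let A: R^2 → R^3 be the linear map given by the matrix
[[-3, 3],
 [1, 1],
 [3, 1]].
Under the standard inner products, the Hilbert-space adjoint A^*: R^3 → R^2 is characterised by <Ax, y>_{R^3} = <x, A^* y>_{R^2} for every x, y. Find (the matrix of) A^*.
A^* = A^T =
[[-3, 1, 3],
 [3, 1, 1]]

For real matrices with standard dot products, the defining identity <Ax, y> = <x, A^* y> gives (Ax)^T y = x^T (A^*) y, i.e. x^T A^T y = x^T (A^*) y. Since this holds for all x, y, we must have A^* = A^T. Therefore
A^* =
[[-3, 1, 3],
 [3, 1, 1]].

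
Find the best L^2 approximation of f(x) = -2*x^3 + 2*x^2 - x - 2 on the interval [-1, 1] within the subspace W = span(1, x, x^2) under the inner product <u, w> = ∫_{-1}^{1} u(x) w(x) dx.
g(x) = 2*x^2 - 11*x/5 - 2

The best approximation g ∈ W is the orthogonal projection of f onto W. Writing g = a_0 + a_1 x + a_2 x^2, the coefficients solve the normal equations G · a = b where
  G_{ij} = <φ_i, φ_j> and b_i = <f, φ_i>, with φ_0 = 1, φ_1 = x, φ_2 = x^2.
G =
  [2, 0, 2/3]
  [0, 2/3, 0]
  [2/3, 0, 2/5],
b = (-8/3, -22/15, -8/15).
Solving gives a_0 = -2, a_1 = -11/5, a_2 = 2, so
  g(x) = 2*x^2 - 11*x/5 - 2.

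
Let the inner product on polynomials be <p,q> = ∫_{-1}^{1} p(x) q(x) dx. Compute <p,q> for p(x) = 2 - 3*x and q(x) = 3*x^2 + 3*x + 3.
<p,q> = 10

Expand the product: p(x)·q(x) = -9*x^3 - 3*x^2 - 3*x + 6.
∫_{-1}^{1} of each monomial x^k gives [2/(k+1) if k even, 0 if k odd]. Integrating term-by-term (or equivalently evaluating the antiderivative F(x) = -9*x^4/4 - x^3 - 3*x^2/2 + 6*x at the endpoints):
  F(1) − F(−1) = 5/4 − (-35/4) = 10.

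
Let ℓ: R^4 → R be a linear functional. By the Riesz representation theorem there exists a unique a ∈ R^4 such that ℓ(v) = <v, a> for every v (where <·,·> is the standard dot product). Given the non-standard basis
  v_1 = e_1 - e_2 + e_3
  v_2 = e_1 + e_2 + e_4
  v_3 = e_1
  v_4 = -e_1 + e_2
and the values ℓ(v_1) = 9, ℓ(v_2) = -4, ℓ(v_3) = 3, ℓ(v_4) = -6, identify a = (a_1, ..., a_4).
a = (3, -3, 3, -4)

Write a = (a_1, ..., a_4) in the standard basis. For each basis vector v_i, ℓ(v_i) = <v_i, a> is a linear equation in the a_j's. Collect the n equations into a matrix system V a = ℓ, where row i of V is v_i (expressed in the standard basis). Since V is invertible (lower-triangular with 1s on the diagonal, up to permutation), solve by back-substitution:
  V =
[[1, -1, 1, 0],
 [1, 1, 0, 1],
 [1, 0, 0, 0],
 [-1, 1, 0, 0]]
  V a = (9, -4, 3, -6)
Solving gives a = (3, -3, 3, -4).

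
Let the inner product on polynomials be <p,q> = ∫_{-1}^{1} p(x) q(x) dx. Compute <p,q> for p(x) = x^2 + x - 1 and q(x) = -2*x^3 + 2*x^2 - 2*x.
<p,q> = -8/3

Expand the product: p(x)·q(x) = -2*x^5 + 2*x^3 - 4*x^2 + 2*x.
∫_{-1}^{1} of each monomial x^k gives [2/(k+1) if k even, 0 if k odd]. Integrating term-by-term (or equivalently evaluating the antiderivative F(x) = -x^6/3 + x^4/2 - 4*x^3/3 + x^2 at the endpoints):
  F(1) − F(−1) = -1/6 − (5/2) = -8/3.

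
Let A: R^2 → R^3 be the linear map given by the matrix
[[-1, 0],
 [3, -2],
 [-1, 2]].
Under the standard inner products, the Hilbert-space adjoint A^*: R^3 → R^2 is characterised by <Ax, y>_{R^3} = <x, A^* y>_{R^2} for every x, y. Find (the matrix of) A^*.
A^* = A^T =
[[-1, 3, -1],
 [0, -2, 2]]

For real matrices with standard dot products, the defining identity <Ax, y> = <x, A^* y> gives (Ax)^T y = x^T (A^*) y, i.e. x^T A^T y = x^T (A^*) y. Since this holds for all x, y, we must have A^* = A^T. Therefore
A^* =
[[-1, 3, -1],
 [0, -2, 2]].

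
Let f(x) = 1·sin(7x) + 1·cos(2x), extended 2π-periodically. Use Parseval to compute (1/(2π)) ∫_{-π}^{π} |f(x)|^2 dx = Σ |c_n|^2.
Σ |c_n|^2 = 1

Expand |f|^2 and use orthogonality of {sin(nx), cos(mx)} on [-π, π]:
  ∫_{-π}^{π} sin(nx)^2 dx = π, ∫ cos(mx)^2 dx = π, and cross terms integrate to 0.
So ∫_{-π}^{π} f(x)^2 dx = 1^2 · π + 1^2 · π = (1 + 1)π.
Divide by 2π: (1 + 1)/2 = 1.
By Parseval, this equals Σ |c_n|^2.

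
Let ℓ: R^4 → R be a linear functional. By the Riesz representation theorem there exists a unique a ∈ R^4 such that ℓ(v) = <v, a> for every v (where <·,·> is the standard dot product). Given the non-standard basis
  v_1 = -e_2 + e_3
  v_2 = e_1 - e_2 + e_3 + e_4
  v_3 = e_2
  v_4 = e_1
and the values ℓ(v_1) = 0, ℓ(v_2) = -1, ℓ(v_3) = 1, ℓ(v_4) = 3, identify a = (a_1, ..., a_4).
a = (3, 1, 1, -4)

Write a = (a_1, ..., a_4) in the standard basis. For each basis vector v_i, ℓ(v_i) = <v_i, a> is a linear equation in the a_j's. Collect the n equations into a matrix system V a = ℓ, where row i of V is v_i (expressed in the standard basis). Since V is invertible (lower-triangular with 1s on the diagonal, up to permutation), solve by back-substitution:
  V =
[[0, -1, 1, 0],
 [1, -1, 1, 1],
 [0, 1, 0, 0],
 [1, 0, 0, 0]]
  V a = (0, -1, 1, 3)
Solving gives a = (3, 1, 1, -4).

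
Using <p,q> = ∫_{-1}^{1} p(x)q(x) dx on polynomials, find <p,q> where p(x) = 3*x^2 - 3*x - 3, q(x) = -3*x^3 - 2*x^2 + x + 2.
<p,q> = -24/5

Expand the product: p(x)·q(x) = -9*x^5 + 3*x^4 + 18*x^3 + 9*x^2 - 9*x - 6.
∫_{-1}^{1} of each monomial x^k gives [2/(k+1) if k even, 0 if k odd]. Integrating term-by-term (or equivalently evaluating the antiderivative F(x) = -3*x^6/2 + 3*x^5/5 + 9*x^4/2 + 3*x^3 - 9*x^2/2 - 6*x at the endpoints):
  F(1) − F(−1) = -39/10 − (9/10) = -24/5.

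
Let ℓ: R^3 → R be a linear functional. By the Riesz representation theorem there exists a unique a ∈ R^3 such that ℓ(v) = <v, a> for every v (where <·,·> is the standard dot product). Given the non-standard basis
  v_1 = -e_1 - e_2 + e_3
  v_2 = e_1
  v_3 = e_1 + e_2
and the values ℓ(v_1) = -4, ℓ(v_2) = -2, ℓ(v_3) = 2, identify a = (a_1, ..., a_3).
a = (-2, 4, -2)

Write a = (a_1, ..., a_3) in the standard basis. For each basis vector v_i, ℓ(v_i) = <v_i, a> is a linear equation in the a_j's. Collect the n equations into a matrix system V a = ℓ, where row i of V is v_i (expressed in the standard basis). Since V is invertible (lower-triangular with 1s on the diagonal, up to permutation), solve by back-substitution:
  V =
[[-1, -1, 1],
 [1, 0, 0],
 [1, 1, 0]]
  V a = (-4, -2, 2)
Solving gives a = (-2, 4, -2).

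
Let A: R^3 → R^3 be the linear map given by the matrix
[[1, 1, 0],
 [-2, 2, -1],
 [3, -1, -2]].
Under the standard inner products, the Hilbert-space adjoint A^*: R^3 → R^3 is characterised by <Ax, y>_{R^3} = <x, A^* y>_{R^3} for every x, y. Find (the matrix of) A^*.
A^* = A^T =
[[1, -2, 3],
 [1, 2, -1],
 [0, -1, -2]]

For real matrices with standard dot products, the defining identity <Ax, y> = <x, A^* y> gives (Ax)^T y = x^T (A^*) y, i.e. x^T A^T y = x^T (A^*) y. Since this holds for all x, y, we must have A^* = A^T. Therefore
A^* =
[[1, -2, 3],
 [1, 2, -1],
 [0, -1, -2]].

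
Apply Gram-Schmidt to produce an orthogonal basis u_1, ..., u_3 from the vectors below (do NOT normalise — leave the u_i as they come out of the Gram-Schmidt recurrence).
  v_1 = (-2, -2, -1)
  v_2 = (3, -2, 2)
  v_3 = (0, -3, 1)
Orthogonal basis:
  u_1 = (-2, -2, -1)
  u_2 = (19/9, -26/9, 14/9)
  u_3 = (-42/137, 7/137, 70/137)

Apply the Gram-Schmidt recurrence
  u_1 = v_1
  u_i = v_i − Σ_{j<i} ((v_i · u_j) / (u_j · u_j)) · u_j.

Step by step this gives:
  u_1 = (-2, -2, -1)
  u_2 = (19/9, -26/9, 14/9)
  u_3 = (-42/137, 7/137, 70/137)

Orthogonality check:
  u_2 · u_1 = 0 (should be 0)
  u_3 · u_1 = 0 (should be 0)
  u_3 · u_2 = 0 (should be 0)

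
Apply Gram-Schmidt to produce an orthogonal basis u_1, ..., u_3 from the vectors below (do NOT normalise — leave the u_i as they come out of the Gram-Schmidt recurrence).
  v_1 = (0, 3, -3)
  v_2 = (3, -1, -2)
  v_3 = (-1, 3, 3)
Orthogonal basis:
  u_1 = (0, 3, -3)
  u_2 = (3, -3/2, -3/2)
  u_3 = (5/3, 5/3, 5/3)

Apply the Gram-Schmidt recurrence
  u_1 = v_1
  u_i = v_i − Σ_{j<i} ((v_i · u_j) / (u_j · u_j)) · u_j.

Step by step this gives:
  u_1 = (0, 3, -3)
  u_2 = (3, -3/2, -3/2)
  u_3 = (5/3, 5/3, 5/3)

Orthogonality check:
  u_2 · u_1 = 0 (should be 0)
  u_3 · u_1 = 0 (should be 0)
  u_3 · u_2 = 0 (should be 0)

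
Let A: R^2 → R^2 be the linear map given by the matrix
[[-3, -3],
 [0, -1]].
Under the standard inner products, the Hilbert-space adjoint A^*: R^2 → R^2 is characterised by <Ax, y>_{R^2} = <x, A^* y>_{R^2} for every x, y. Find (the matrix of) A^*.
A^* = A^T =
[[-3, 0],
 [-3, -1]]

For real matrices with standard dot products, the defining identity <Ax, y> = <x, A^* y> gives (Ax)^T y = x^T (A^*) y, i.e. x^T A^T y = x^T (A^*) y. Since this holds for all x, y, we must have A^* = A^T. Therefore
A^* =
[[-3, 0],
 [-3, -1]].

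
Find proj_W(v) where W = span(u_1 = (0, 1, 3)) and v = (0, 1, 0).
proj_W(v) = (0, 1/10, 3/10)

Set up U = [u_1 | ... | u_1] ∈ R^(3×1). The projector onto W = col(U) is P = U (U^T U)^(-1) U^T.
Compute U^T U =
  [10],
and U^T v = (1).
Solve U^T U · c = U^T v for the coefficients: c = (1/10). The projection is proj_W(v) = U c.
Check: (v - proj_W(v)) · u_1 = 0  (should be 0).
Result: proj_W(v) = (0, 1/10, 3/10).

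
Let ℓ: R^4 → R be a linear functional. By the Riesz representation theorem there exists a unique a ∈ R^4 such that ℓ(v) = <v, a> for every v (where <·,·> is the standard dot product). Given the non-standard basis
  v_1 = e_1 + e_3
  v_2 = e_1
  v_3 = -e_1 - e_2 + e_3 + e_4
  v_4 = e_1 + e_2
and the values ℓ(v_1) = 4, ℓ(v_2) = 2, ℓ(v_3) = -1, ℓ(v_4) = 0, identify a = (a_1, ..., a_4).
a = (2, -2, 2, -3)

Write a = (a_1, ..., a_4) in the standard basis. For each basis vector v_i, ℓ(v_i) = <v_i, a> is a linear equation in the a_j's. Collect the n equations into a matrix system V a = ℓ, where row i of V is v_i (expressed in the standard basis). Since V is invertible (lower-triangular with 1s on the diagonal, up to permutation), solve by back-substitution:
  V =
[[1, 0, 1, 0],
 [1, 0, 0, 0],
 [-1, -1, 1, 1],
 [1, 1, 0, 0]]
  V a = (4, 2, -1, 0)
Solving gives a = (2, -2, 2, -3).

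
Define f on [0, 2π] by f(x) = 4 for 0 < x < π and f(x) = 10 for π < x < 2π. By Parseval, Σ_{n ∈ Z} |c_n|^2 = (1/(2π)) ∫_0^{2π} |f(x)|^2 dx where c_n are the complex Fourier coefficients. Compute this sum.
Σ |c_n|^2 = 58

Parseval equates the L^2 energy of f (normalised by 1/(2π)) with the ℓ^2 sum of its Fourier coefficients: (1/(2π)) ∫_0^{2π} |f|^2 = Σ |c_n|^2.
Compute the left side: (1/(2π)) [∫_0^π 4^2 dx + ∫_π^{2π} 10^2 dx] = (1/(2π)) · (16π + 100π) = (16 + 100)/2 = 58.
So Σ_{n ∈ Z} |c_n|^2 = 58.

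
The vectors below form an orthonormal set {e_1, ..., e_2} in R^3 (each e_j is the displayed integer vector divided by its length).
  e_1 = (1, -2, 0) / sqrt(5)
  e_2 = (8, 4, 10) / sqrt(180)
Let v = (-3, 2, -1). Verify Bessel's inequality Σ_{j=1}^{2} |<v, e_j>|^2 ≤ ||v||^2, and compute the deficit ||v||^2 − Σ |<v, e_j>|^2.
Σ |<v, e_j>|^2 = 122/9; ||v||^2 = 14; deficit = 4/9

Write each e_j = u_j / sqrt(<u_j, u_j>) where u_j is the displayed integer vector. Then <v, e_j> = <v, u_j> / sqrt(<u_j, u_j>), so |<v, e_j>|^2 = <v, u_j>^2 / <u_j, u_j>.
Coefficients: <v, e_1> = -7/sqrt(5), <v, e_2> = -26/sqrt(180).
Square and sum: Σ |<v, e_j>|^2 = 122/9.
Compute ||v||^2 = v·v = 14.
Deficit = 14 − 122/9 = 4/9 ≥ 0, confirming Bessel's inequality. (The deficit equals ||v − Σ <v,e_j> e_j||^2, the squared distance from v to span{e_j}.)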